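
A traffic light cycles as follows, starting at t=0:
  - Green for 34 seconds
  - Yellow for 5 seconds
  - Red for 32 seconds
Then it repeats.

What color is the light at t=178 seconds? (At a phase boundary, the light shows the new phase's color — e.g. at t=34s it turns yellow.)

Cycle length = 34 + 5 + 32 = 71s
t = 178, phase_t = 178 mod 71 = 36
34 <= 36 < 39 (yellow end) → YELLOW

Answer: yellow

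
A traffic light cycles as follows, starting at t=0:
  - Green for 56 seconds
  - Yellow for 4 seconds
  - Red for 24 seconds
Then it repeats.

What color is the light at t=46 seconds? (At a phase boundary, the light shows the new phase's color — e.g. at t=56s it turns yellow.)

Answer: green

Derivation:
Cycle length = 56 + 4 + 24 = 84s
t = 46, phase_t = 46 mod 84 = 46
46 < 56 (green end) → GREEN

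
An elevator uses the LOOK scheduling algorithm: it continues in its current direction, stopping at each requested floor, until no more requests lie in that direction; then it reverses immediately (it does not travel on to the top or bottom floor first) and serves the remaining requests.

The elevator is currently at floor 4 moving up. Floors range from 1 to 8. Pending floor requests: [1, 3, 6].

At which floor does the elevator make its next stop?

Answer: 6

Derivation:
Current floor: 4, direction: up
Requests above: [6]
Requests below: [1, 3]
Moving up and requests lie above → nearest above is min([6]) = 6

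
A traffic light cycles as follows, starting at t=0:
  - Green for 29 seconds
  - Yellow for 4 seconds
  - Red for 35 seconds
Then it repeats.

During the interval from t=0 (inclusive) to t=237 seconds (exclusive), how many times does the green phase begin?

Answer: 4

Derivation:
Cycle = 29+4+35 = 68s
green phase starts at t = k*68 + 0 for k=0,1,2,...
Need k*68+0 < 237 → k < 3.485
k ∈ {0, ..., 3} → 4 starts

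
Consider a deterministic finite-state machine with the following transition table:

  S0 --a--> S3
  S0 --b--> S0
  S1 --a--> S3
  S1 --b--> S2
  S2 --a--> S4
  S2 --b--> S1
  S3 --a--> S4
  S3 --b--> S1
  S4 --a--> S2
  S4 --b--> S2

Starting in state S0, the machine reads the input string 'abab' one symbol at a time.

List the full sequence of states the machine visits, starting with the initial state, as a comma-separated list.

Start: S0
  read 'a': S0 --a--> S3
  read 'b': S3 --b--> S1
  read 'a': S1 --a--> S3
  read 'b': S3 --b--> S1

Answer: S0, S3, S1, S3, S1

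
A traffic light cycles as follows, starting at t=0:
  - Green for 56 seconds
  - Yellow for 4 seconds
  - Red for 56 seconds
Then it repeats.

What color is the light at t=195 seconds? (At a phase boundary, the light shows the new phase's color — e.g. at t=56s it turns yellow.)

Answer: red

Derivation:
Cycle length = 56 + 4 + 56 = 116s
t = 195, phase_t = 195 mod 116 = 79
79 >= 60 → RED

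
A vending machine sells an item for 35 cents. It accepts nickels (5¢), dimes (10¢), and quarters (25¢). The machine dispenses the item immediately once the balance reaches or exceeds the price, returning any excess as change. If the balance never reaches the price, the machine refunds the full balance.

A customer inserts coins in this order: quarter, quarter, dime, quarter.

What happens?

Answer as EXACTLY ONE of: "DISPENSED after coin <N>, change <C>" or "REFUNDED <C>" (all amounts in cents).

Answer: DISPENSED after coin 2, change 15

Derivation:
Price: 35¢
Coin 1 (quarter, 25¢): balance = 25¢
Coin 2 (quarter, 25¢): balance = 50¢
  → balance >= price → DISPENSE, change = 50 - 35 = 15¢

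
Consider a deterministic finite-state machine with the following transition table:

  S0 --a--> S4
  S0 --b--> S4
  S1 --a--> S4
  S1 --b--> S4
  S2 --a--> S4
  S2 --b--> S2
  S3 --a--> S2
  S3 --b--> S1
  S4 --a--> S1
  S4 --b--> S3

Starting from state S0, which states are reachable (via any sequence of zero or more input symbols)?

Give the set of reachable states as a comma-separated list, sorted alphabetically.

Answer: S0, S1, S2, S3, S4

Derivation:
BFS from S0:
  visit S0: S0--a-->S4 (new), S0--b-->S4 (seen)
  visit S4: S4--a-->S1 (new), S4--b-->S3 (new)
  visit S1: S1--a-->S4 (seen), S1--b-->S4 (seen)
  visit S3: S3--a-->S2 (new), S3--b-->S1 (seen)
  visit S2: S2--a-->S4 (seen), S2--b-->S2 (seen)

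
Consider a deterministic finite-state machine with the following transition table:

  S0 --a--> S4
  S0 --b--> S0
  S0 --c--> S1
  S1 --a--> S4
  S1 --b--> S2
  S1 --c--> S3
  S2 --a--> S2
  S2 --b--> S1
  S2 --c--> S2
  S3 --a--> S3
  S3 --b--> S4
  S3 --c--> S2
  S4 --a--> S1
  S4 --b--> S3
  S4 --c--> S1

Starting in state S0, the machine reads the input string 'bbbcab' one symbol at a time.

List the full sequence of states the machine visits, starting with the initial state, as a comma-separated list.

Start: S0
  read 'b': S0 --b--> S0
  read 'b': S0 --b--> S0
  read 'b': S0 --b--> S0
  read 'c': S0 --c--> S1
  read 'a': S1 --a--> S4
  read 'b': S4 --b--> S3

Answer: S0, S0, S0, S0, S1, S4, S3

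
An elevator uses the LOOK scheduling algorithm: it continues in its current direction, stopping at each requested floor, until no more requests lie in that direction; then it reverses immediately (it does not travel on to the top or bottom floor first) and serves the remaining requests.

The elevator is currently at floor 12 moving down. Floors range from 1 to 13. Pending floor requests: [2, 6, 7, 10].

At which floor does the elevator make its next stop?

Answer: 10

Derivation:
Current floor: 12, direction: down
Requests above: []
Requests below: [2, 6, 7, 10]
Moving down and requests lie below → nearest below is max([2, 6, 7, 10]) = 10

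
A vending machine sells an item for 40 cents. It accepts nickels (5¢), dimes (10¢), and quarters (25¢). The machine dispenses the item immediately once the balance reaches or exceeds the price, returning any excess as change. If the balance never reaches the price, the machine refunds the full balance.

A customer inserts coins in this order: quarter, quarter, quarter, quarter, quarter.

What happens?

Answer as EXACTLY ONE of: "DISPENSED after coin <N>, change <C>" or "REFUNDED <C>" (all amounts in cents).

Price: 40¢
Coin 1 (quarter, 25¢): balance = 25¢
Coin 2 (quarter, 25¢): balance = 50¢
  → balance >= price → DISPENSE, change = 50 - 40 = 10¢

Answer: DISPENSED after coin 2, change 10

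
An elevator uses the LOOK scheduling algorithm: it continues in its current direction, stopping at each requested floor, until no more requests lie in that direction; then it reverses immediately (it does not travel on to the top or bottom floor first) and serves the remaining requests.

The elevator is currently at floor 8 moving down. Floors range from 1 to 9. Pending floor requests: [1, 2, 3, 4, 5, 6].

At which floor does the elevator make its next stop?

Answer: 6

Derivation:
Current floor: 8, direction: down
Requests above: []
Requests below: [1, 2, 3, 4, 5, 6]
Moving down and requests lie below → nearest below is max([1, 2, 3, 4, 5, 6]) = 6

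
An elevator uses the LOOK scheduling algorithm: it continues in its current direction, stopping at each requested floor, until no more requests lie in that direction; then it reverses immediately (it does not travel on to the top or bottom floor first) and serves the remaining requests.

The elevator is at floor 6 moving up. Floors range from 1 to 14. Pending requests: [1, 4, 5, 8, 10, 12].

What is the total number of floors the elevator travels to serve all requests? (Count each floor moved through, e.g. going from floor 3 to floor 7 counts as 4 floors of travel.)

Answer: 17

Derivation:
Start at floor 6 moving up, LOOK stop order: [8, 10, 12, 5, 4, 1]
  6 → 8: |8-6| = 2, total = 2
  8 → 10: |10-8| = 2, total = 4
  10 → 12: |12-10| = 2, total = 6
  12 → 5: |5-12| = 7, total = 13
  5 → 4: |4-5| = 1, total = 14
  4 → 1: |1-4| = 3, total = 17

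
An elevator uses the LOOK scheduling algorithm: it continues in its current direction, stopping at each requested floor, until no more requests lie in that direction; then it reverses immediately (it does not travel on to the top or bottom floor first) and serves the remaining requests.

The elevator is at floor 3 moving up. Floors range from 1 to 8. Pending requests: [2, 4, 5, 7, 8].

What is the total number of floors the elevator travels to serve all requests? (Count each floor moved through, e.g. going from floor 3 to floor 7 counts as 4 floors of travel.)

Answer: 11

Derivation:
Start at floor 3 moving up, LOOK stop order: [4, 5, 7, 8, 2]
  3 → 4: |4-3| = 1, total = 1
  4 → 5: |5-4| = 1, total = 2
  5 → 7: |7-5| = 2, total = 4
  7 → 8: |8-7| = 1, total = 5
  8 → 2: |2-8| = 6, total = 11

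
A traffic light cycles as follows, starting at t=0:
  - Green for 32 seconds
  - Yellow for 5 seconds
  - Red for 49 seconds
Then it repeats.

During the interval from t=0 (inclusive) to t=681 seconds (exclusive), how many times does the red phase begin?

Cycle = 32+5+49 = 86s
red phase starts at t = k*86 + 37 for k=0,1,2,...
Need k*86+37 < 681 → k < 7.488
k ∈ {0, ..., 7} → 8 starts

Answer: 8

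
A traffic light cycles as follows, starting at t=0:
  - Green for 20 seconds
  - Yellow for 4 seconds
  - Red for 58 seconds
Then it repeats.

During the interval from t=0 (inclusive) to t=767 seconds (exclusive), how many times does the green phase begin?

Cycle = 20+4+58 = 82s
green phase starts at t = k*82 + 0 for k=0,1,2,...
Need k*82+0 < 767 → k < 9.354
k ∈ {0, ..., 9} → 10 starts

Answer: 10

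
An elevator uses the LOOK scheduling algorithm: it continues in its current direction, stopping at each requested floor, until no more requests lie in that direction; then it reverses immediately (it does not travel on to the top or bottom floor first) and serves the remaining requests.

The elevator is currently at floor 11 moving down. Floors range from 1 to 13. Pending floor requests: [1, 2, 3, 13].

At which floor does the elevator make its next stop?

Answer: 3

Derivation:
Current floor: 11, direction: down
Requests above: [13]
Requests below: [1, 2, 3]
Moving down and requests lie below → nearest below is max([1, 2, 3]) = 3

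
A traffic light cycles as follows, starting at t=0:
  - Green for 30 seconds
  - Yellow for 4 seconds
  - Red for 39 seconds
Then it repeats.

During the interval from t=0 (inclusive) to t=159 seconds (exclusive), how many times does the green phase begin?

Answer: 3

Derivation:
Cycle = 30+4+39 = 73s
green phase starts at t = k*73 + 0 for k=0,1,2,...
Need k*73+0 < 159 → k < 2.178
k ∈ {0, ..., 2} → 3 starts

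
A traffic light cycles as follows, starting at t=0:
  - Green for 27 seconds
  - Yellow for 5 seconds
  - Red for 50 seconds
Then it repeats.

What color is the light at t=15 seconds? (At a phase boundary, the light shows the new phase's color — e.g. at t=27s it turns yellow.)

Answer: green

Derivation:
Cycle length = 27 + 5 + 50 = 82s
t = 15, phase_t = 15 mod 82 = 15
15 < 27 (green end) → GREEN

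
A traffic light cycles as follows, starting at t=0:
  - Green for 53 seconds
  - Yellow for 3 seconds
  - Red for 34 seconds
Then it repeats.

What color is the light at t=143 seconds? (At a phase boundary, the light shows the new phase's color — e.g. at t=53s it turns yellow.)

Answer: yellow

Derivation:
Cycle length = 53 + 3 + 34 = 90s
t = 143, phase_t = 143 mod 90 = 53
53 <= 53 < 56 (yellow end) → YELLOW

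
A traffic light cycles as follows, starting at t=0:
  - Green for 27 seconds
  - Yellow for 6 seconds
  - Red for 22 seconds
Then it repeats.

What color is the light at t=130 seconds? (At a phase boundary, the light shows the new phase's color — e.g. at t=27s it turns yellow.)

Answer: green

Derivation:
Cycle length = 27 + 6 + 22 = 55s
t = 130, phase_t = 130 mod 55 = 20
20 < 27 (green end) → GREEN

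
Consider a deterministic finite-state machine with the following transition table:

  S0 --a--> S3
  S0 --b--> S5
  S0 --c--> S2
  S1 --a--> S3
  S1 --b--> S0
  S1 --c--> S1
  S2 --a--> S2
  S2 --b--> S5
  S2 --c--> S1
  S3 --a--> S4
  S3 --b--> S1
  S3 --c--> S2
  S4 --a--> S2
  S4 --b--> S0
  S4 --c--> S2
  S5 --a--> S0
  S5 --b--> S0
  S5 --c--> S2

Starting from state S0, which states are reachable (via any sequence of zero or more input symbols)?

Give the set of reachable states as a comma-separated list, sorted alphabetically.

Answer: S0, S1, S2, S3, S4, S5

Derivation:
BFS from S0:
  visit S0: S0--a-->S3 (new), S0--b-->S5 (new), S0--c-->S2 (new)
  visit S3: S3--a-->S4 (new), S3--b-->S1 (new), S3--c-->S2 (seen)
  visit S5: S5--a-->S0 (seen), S5--b-->S0 (seen), S5--c-->S2 (seen)
  visit S2: S2--a-->S2 (seen), S2--b-->S5 (seen), S2--c-->S1 (seen)
  visit S4: S4--a-->S2 (seen), S4--b-->S0 (seen), S4--c-->S2 (seen)
  visit S1: S1--a-->S3 (seen), S1--b-->S0 (seen), S1--c-->S1 (seen)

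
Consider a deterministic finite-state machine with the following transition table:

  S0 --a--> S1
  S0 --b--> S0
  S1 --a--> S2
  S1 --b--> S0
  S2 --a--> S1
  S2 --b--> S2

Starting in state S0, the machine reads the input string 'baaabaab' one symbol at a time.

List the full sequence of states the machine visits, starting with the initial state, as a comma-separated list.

Start: S0
  read 'b': S0 --b--> S0
  read 'a': S0 --a--> S1
  read 'a': S1 --a--> S2
  read 'a': S2 --a--> S1
  read 'b': S1 --b--> S0
  read 'a': S0 --a--> S1
  read 'a': S1 --a--> S2
  read 'b': S2 --b--> S2

Answer: S0, S0, S1, S2, S1, S0, S1, S2, S2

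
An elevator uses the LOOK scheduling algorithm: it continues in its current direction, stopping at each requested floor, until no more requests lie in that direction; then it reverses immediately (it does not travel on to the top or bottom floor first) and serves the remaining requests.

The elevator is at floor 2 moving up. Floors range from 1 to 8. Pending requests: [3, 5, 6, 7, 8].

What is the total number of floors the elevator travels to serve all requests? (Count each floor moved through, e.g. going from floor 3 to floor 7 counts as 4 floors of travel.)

Start at floor 2 moving up, LOOK stop order: [3, 5, 6, 7, 8]
  2 → 3: |3-2| = 1, total = 1
  3 → 5: |5-3| = 2, total = 3
  5 → 6: |6-5| = 1, total = 4
  6 → 7: |7-6| = 1, total = 5
  7 → 8: |8-7| = 1, total = 6

Answer: 6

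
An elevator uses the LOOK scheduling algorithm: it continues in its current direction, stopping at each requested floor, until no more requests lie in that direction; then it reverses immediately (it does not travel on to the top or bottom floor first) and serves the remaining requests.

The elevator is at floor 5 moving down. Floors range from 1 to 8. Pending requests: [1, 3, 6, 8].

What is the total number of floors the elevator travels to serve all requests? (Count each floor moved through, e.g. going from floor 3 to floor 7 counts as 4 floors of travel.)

Answer: 11

Derivation:
Start at floor 5 moving down, LOOK stop order: [3, 1, 6, 8]
  5 → 3: |3-5| = 2, total = 2
  3 → 1: |1-3| = 2, total = 4
  1 → 6: |6-1| = 5, total = 9
  6 → 8: |8-6| = 2, total = 11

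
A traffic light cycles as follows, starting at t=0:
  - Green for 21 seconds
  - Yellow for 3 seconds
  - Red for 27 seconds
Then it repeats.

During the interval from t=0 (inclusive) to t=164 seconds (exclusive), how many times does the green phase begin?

Cycle = 21+3+27 = 51s
green phase starts at t = k*51 + 0 for k=0,1,2,...
Need k*51+0 < 164 → k < 3.216
k ∈ {0, ..., 3} → 4 starts

Answer: 4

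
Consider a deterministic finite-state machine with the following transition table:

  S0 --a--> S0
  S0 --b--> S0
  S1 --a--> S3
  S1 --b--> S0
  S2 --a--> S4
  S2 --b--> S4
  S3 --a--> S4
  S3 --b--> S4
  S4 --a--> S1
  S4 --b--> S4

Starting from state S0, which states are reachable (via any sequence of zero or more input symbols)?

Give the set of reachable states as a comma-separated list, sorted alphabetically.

Answer: S0

Derivation:
BFS from S0:
  visit S0: S0--a-->S0 (seen), S0--b-->S0 (seen)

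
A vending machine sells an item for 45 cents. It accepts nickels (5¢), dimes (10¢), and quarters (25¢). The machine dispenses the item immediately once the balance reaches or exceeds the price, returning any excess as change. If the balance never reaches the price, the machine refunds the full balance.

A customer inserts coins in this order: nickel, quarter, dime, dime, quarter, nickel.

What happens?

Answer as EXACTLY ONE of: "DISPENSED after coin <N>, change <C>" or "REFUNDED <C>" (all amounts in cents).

Price: 45¢
Coin 1 (nickel, 5¢): balance = 5¢
Coin 2 (quarter, 25¢): balance = 30¢
Coin 3 (dime, 10¢): balance = 40¢
Coin 4 (dime, 10¢): balance = 50¢
  → balance >= price → DISPENSE, change = 50 - 45 = 5¢

Answer: DISPENSED after coin 4, change 5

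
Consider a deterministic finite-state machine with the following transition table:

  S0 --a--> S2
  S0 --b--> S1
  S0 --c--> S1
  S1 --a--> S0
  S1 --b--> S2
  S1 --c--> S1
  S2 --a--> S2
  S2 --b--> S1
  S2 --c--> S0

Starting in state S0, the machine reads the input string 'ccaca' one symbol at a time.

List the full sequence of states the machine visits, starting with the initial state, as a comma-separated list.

Answer: S0, S1, S1, S0, S1, S0

Derivation:
Start: S0
  read 'c': S0 --c--> S1
  read 'c': S1 --c--> S1
  read 'a': S1 --a--> S0
  read 'c': S0 --c--> S1
  read 'a': S1 --a--> S0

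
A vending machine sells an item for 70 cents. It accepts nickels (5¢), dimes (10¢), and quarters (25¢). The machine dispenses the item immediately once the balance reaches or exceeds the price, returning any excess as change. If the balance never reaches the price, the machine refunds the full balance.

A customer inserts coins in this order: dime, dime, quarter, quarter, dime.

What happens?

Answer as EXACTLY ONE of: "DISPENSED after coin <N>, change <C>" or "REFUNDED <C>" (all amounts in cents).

Answer: DISPENSED after coin 4, change 0

Derivation:
Price: 70¢
Coin 1 (dime, 10¢): balance = 10¢
Coin 2 (dime, 10¢): balance = 20¢
Coin 3 (quarter, 25¢): balance = 45¢
Coin 4 (quarter, 25¢): balance = 70¢
  → balance >= price → DISPENSE, change = 70 - 70 = 0¢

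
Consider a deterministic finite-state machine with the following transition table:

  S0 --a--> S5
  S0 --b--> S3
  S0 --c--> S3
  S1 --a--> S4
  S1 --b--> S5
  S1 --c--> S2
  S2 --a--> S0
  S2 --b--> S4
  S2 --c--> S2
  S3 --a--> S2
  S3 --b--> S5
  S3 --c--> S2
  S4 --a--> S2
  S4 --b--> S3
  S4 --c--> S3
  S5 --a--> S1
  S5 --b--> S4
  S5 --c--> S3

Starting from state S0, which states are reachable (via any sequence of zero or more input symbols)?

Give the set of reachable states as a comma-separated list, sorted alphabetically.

Answer: S0, S1, S2, S3, S4, S5

Derivation:
BFS from S0:
  visit S0: S0--a-->S5 (new), S0--b-->S3 (new), S0--c-->S3 (seen)
  visit S5: S5--a-->S1 (new), S5--b-->S4 (new), S5--c-->S3 (seen)
  visit S3: S3--a-->S2 (new), S3--b-->S5 (seen), S3--c-->S2 (seen)
  visit S1: S1--a-->S4 (seen), S1--b-->S5 (seen), S1--c-->S2 (seen)
  visit S4: S4--a-->S2 (seen), S4--b-->S3 (seen), S4--c-->S3 (seen)
  visit S2: S2--a-->S0 (seen), S2--b-->S4 (seen), S2--c-->S2 (seen)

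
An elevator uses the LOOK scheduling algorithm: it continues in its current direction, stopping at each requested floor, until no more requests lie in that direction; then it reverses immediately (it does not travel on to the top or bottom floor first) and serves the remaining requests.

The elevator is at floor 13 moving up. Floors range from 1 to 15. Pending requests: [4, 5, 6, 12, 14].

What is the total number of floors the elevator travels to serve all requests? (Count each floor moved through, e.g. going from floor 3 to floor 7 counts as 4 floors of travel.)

Start at floor 13 moving up, LOOK stop order: [14, 12, 6, 5, 4]
  13 → 14: |14-13| = 1, total = 1
  14 → 12: |12-14| = 2, total = 3
  12 → 6: |6-12| = 6, total = 9
  6 → 5: |5-6| = 1, total = 10
  5 → 4: |4-5| = 1, total = 11

Answer: 11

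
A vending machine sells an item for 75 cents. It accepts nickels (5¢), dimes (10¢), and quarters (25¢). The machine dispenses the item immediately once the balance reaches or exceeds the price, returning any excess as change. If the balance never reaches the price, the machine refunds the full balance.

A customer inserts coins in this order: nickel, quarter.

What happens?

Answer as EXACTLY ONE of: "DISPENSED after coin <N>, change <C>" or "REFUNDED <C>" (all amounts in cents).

Price: 75¢
Coin 1 (nickel, 5¢): balance = 5¢
Coin 2 (quarter, 25¢): balance = 30¢
All coins inserted, balance 30¢ < price 75¢ → REFUND 30¢

Answer: REFUNDED 30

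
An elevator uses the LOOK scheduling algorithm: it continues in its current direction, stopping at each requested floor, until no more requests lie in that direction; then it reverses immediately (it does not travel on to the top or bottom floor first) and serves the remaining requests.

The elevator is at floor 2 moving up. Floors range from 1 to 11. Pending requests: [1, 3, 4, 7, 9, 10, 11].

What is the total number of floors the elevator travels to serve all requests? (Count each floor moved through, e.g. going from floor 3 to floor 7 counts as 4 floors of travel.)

Start at floor 2 moving up, LOOK stop order: [3, 4, 7, 9, 10, 11, 1]
  2 → 3: |3-2| = 1, total = 1
  3 → 4: |4-3| = 1, total = 2
  4 → 7: |7-4| = 3, total = 5
  7 → 9: |9-7| = 2, total = 7
  9 → 10: |10-9| = 1, total = 8
  10 → 11: |11-10| = 1, total = 9
  11 → 1: |1-11| = 10, total = 19

Answer: 19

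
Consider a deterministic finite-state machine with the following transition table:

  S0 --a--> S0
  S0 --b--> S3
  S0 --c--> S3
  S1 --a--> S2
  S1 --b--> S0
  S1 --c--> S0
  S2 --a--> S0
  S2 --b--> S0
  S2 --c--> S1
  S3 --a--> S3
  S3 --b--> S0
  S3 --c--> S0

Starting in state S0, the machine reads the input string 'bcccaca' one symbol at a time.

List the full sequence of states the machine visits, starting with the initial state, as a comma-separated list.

Answer: S0, S3, S0, S3, S0, S0, S3, S3

Derivation:
Start: S0
  read 'b': S0 --b--> S3
  read 'c': S3 --c--> S0
  read 'c': S0 --c--> S3
  read 'c': S3 --c--> S0
  read 'a': S0 --a--> S0
  read 'c': S0 --c--> S3
  read 'a': S3 --a--> S3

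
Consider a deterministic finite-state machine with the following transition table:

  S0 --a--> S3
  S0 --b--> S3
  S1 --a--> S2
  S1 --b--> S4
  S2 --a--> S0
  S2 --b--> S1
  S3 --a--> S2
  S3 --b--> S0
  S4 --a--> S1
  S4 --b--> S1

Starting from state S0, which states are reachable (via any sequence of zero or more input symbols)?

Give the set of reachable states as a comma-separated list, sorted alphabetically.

Answer: S0, S1, S2, S3, S4

Derivation:
BFS from S0:
  visit S0: S0--a-->S3 (new), S0--b-->S3 (seen)
  visit S3: S3--a-->S2 (new), S3--b-->S0 (seen)
  visit S2: S2--a-->S0 (seen), S2--b-->S1 (new)
  visit S1: S1--a-->S2 (seen), S1--b-->S4 (new)
  visit S4: S4--a-->S1 (seen), S4--b-->S1 (seen)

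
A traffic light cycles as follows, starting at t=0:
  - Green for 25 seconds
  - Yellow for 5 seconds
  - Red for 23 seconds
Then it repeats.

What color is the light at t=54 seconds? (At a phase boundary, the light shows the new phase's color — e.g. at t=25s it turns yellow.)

Answer: green

Derivation:
Cycle length = 25 + 5 + 23 = 53s
t = 54, phase_t = 54 mod 53 = 1
1 < 25 (green end) → GREEN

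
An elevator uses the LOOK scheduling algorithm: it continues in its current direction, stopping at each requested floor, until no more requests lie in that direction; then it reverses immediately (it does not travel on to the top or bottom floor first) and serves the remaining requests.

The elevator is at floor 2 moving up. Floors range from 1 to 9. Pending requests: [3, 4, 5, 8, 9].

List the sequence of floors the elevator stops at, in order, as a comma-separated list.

Answer: 3, 4, 5, 8, 9

Derivation:
Current: 2, moving UP
Serve above first (ascending): [3, 4, 5, 8, 9]
Then reverse, serve below (descending): []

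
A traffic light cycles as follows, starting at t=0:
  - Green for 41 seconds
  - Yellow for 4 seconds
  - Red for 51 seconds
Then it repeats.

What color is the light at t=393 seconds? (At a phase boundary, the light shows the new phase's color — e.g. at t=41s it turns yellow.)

Answer: green

Derivation:
Cycle length = 41 + 4 + 51 = 96s
t = 393, phase_t = 393 mod 96 = 9
9 < 41 (green end) → GREEN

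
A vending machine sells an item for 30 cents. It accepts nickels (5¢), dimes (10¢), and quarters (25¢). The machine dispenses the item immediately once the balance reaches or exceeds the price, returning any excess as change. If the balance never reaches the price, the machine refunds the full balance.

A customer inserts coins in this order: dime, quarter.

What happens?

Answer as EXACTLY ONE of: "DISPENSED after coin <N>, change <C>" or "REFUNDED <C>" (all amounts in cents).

Answer: DISPENSED after coin 2, change 5

Derivation:
Price: 30¢
Coin 1 (dime, 10¢): balance = 10¢
Coin 2 (quarter, 25¢): balance = 35¢
  → balance >= price → DISPENSE, change = 35 - 30 = 5¢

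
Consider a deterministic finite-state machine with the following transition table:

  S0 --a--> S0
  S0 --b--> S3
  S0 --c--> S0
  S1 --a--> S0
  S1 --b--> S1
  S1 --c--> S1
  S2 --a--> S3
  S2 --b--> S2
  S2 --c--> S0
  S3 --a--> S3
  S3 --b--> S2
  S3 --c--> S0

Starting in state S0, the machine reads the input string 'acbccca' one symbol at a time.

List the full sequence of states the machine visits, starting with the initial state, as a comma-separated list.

Start: S0
  read 'a': S0 --a--> S0
  read 'c': S0 --c--> S0
  read 'b': S0 --b--> S3
  read 'c': S3 --c--> S0
  read 'c': S0 --c--> S0
  read 'c': S0 --c--> S0
  read 'a': S0 --a--> S0

Answer: S0, S0, S0, S3, S0, S0, S0, S0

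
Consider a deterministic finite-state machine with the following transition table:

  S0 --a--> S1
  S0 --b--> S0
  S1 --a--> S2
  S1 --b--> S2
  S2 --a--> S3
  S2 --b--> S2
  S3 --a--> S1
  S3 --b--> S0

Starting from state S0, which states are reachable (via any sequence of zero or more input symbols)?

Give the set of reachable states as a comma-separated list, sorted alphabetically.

BFS from S0:
  visit S0: S0--a-->S1 (new), S0--b-->S0 (seen)
  visit S1: S1--a-->S2 (new), S1--b-->S2 (seen)
  visit S2: S2--a-->S3 (new), S2--b-->S2 (seen)
  visit S3: S3--a-->S1 (seen), S3--b-->S0 (seen)

Answer: S0, S1, S2, S3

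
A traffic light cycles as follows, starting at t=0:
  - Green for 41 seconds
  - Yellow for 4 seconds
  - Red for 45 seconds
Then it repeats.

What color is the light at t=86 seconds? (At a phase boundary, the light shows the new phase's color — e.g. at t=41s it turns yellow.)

Cycle length = 41 + 4 + 45 = 90s
t = 86, phase_t = 86 mod 90 = 86
86 >= 45 → RED

Answer: red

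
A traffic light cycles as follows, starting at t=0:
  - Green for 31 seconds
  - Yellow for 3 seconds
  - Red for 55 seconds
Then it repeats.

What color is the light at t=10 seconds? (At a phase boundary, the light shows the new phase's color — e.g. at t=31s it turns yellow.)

Answer: green

Derivation:
Cycle length = 31 + 3 + 55 = 89s
t = 10, phase_t = 10 mod 89 = 10
10 < 31 (green end) → GREEN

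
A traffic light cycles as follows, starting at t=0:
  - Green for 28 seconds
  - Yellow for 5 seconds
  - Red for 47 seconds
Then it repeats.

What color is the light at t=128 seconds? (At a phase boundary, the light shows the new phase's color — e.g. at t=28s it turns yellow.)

Cycle length = 28 + 5 + 47 = 80s
t = 128, phase_t = 128 mod 80 = 48
48 >= 33 → RED

Answer: red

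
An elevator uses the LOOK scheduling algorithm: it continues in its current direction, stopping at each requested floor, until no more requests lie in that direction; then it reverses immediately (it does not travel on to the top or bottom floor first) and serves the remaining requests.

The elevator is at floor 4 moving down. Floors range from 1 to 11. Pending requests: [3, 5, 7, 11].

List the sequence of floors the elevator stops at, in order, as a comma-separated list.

Current: 4, moving DOWN
Serve below first (descending): [3]
Then reverse, serve above (ascending): [5, 7, 11]

Answer: 3, 5, 7, 11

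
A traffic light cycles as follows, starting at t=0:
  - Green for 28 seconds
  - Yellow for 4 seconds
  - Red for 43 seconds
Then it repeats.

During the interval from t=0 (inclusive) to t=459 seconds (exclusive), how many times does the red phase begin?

Cycle = 28+4+43 = 75s
red phase starts at t = k*75 + 32 for k=0,1,2,...
Need k*75+32 < 459 → k < 5.693
k ∈ {0, ..., 5} → 6 starts

Answer: 6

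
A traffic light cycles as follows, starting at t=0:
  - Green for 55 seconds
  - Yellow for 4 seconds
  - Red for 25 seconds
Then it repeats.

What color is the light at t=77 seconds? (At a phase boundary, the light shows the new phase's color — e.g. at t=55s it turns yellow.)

Answer: red

Derivation:
Cycle length = 55 + 4 + 25 = 84s
t = 77, phase_t = 77 mod 84 = 77
77 >= 59 → RED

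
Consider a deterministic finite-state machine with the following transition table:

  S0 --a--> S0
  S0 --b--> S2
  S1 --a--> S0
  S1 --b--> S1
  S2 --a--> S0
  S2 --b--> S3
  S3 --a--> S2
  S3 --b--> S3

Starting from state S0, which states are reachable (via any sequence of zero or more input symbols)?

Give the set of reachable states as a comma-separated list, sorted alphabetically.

BFS from S0:
  visit S0: S0--a-->S0 (seen), S0--b-->S2 (new)
  visit S2: S2--a-->S0 (seen), S2--b-->S3 (new)
  visit S3: S3--a-->S2 (seen), S3--b-->S3 (seen)

Answer: S0, S2, S3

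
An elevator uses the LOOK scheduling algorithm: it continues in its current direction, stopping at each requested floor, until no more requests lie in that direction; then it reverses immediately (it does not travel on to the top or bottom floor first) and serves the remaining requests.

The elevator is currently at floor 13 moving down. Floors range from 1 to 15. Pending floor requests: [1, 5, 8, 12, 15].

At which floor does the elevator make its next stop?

Answer: 12

Derivation:
Current floor: 13, direction: down
Requests above: [15]
Requests below: [1, 5, 8, 12]
Moving down and requests lie below → nearest below is max([1, 5, 8, 12]) = 12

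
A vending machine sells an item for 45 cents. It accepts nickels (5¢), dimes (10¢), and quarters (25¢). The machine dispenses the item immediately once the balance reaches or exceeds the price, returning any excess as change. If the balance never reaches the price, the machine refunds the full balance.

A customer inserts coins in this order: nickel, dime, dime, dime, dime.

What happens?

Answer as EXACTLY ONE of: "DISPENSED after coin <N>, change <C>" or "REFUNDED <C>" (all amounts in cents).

Price: 45¢
Coin 1 (nickel, 5¢): balance = 5¢
Coin 2 (dime, 10¢): balance = 15¢
Coin 3 (dime, 10¢): balance = 25¢
Coin 4 (dime, 10¢): balance = 35¢
Coin 5 (dime, 10¢): balance = 45¢
  → balance >= price → DISPENSE, change = 45 - 45 = 0¢

Answer: DISPENSED after coin 5, change 0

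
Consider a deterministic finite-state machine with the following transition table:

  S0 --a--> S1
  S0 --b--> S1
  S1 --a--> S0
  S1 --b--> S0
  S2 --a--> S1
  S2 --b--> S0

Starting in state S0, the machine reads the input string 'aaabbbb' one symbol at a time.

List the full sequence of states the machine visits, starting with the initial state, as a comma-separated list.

Answer: S0, S1, S0, S1, S0, S1, S0, S1

Derivation:
Start: S0
  read 'a': S0 --a--> S1
  read 'a': S1 --a--> S0
  read 'a': S0 --a--> S1
  read 'b': S1 --b--> S0
  read 'b': S0 --b--> S1
  read 'b': S1 --b--> S0
  read 'b': S0 --b--> S1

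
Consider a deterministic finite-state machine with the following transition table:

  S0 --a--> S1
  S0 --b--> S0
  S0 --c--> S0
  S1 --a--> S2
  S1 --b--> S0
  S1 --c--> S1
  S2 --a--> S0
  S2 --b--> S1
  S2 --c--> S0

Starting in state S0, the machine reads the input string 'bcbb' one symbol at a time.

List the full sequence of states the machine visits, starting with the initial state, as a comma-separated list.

Answer: S0, S0, S0, S0, S0

Derivation:
Start: S0
  read 'b': S0 --b--> S0
  read 'c': S0 --c--> S0
  read 'b': S0 --b--> S0
  read 'b': S0 --b--> S0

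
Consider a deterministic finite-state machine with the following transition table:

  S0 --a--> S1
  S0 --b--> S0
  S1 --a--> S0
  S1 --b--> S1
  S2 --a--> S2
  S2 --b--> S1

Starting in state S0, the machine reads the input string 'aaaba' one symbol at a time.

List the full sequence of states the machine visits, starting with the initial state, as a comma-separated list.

Start: S0
  read 'a': S0 --a--> S1
  read 'a': S1 --a--> S0
  read 'a': S0 --a--> S1
  read 'b': S1 --b--> S1
  read 'a': S1 --a--> S0

Answer: S0, S1, S0, S1, S1, S0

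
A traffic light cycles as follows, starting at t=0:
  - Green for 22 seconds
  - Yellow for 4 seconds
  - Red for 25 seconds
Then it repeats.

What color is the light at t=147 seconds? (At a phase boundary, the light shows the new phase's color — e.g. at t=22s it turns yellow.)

Answer: red

Derivation:
Cycle length = 22 + 4 + 25 = 51s
t = 147, phase_t = 147 mod 51 = 45
45 >= 26 → RED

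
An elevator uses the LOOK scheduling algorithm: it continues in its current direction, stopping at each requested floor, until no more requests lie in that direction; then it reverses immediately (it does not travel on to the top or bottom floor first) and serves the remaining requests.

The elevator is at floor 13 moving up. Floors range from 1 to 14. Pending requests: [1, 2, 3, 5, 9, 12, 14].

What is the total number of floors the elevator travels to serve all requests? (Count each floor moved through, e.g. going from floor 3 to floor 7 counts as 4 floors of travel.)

Answer: 14

Derivation:
Start at floor 13 moving up, LOOK stop order: [14, 12, 9, 5, 3, 2, 1]
  13 → 14: |14-13| = 1, total = 1
  14 → 12: |12-14| = 2, total = 3
  12 → 9: |9-12| = 3, total = 6
  9 → 5: |5-9| = 4, total = 10
  5 → 3: |3-5| = 2, total = 12
  3 → 2: |2-3| = 1, total = 13
  2 → 1: |1-2| = 1, total = 14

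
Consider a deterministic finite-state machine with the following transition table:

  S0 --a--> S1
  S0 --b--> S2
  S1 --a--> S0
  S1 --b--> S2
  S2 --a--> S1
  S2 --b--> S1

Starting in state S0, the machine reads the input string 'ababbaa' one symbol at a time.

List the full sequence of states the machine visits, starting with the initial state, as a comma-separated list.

Answer: S0, S1, S2, S1, S2, S1, S0, S1

Derivation:
Start: S0
  read 'a': S0 --a--> S1
  read 'b': S1 --b--> S2
  read 'a': S2 --a--> S1
  read 'b': S1 --b--> S2
  read 'b': S2 --b--> S1
  read 'a': S1 --a--> S0
  read 'a': S0 --a--> S1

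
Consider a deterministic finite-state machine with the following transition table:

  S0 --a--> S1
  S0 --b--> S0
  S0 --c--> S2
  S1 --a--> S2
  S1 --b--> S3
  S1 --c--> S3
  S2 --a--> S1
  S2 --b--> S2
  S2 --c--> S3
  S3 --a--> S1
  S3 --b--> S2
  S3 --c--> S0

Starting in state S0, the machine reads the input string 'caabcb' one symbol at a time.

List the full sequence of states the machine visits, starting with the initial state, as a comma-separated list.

Answer: S0, S2, S1, S2, S2, S3, S2

Derivation:
Start: S0
  read 'c': S0 --c--> S2
  read 'a': S2 --a--> S1
  read 'a': S1 --a--> S2
  read 'b': S2 --b--> S2
  read 'c': S2 --c--> S3
  read 'b': S3 --b--> S2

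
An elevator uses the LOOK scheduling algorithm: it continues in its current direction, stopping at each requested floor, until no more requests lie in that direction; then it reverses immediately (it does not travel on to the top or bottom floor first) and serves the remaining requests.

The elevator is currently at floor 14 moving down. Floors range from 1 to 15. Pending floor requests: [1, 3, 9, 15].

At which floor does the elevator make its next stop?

Answer: 9

Derivation:
Current floor: 14, direction: down
Requests above: [15]
Requests below: [1, 3, 9]
Moving down and requests lie below → nearest below is max([1, 3, 9]) = 9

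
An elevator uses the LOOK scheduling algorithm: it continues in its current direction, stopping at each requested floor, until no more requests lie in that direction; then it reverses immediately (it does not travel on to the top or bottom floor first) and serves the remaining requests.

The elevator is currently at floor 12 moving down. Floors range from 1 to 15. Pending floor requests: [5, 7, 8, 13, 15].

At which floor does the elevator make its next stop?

Answer: 8

Derivation:
Current floor: 12, direction: down
Requests above: [13, 15]
Requests below: [5, 7, 8]
Moving down and requests lie below → nearest below is max([5, 7, 8]) = 8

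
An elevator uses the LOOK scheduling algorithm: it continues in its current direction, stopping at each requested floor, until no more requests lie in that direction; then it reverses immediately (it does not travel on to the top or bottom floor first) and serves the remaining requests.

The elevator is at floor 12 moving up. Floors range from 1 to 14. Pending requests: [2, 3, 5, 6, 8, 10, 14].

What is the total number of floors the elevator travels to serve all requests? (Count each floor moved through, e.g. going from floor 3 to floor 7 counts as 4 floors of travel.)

Answer: 14

Derivation:
Start at floor 12 moving up, LOOK stop order: [14, 10, 8, 6, 5, 3, 2]
  12 → 14: |14-12| = 2, total = 2
  14 → 10: |10-14| = 4, total = 6
  10 → 8: |8-10| = 2, total = 8
  8 → 6: |6-8| = 2, total = 10
  6 → 5: |5-6| = 1, total = 11
  5 → 3: |3-5| = 2, total = 13
  3 → 2: |2-3| = 1, total = 14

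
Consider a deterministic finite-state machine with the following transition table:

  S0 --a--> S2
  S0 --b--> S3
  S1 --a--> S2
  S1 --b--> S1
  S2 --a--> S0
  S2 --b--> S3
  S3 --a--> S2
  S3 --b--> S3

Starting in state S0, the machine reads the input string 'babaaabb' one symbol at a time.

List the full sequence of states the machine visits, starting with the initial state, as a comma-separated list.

Start: S0
  read 'b': S0 --b--> S3
  read 'a': S3 --a--> S2
  read 'b': S2 --b--> S3
  read 'a': S3 --a--> S2
  read 'a': S2 --a--> S0
  read 'a': S0 --a--> S2
  read 'b': S2 --b--> S3
  read 'b': S3 --b--> S3

Answer: S0, S3, S2, S3, S2, S0, S2, S3, S3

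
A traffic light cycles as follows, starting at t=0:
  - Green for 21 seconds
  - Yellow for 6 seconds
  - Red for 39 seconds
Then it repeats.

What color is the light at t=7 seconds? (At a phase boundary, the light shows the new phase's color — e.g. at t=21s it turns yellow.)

Cycle length = 21 + 6 + 39 = 66s
t = 7, phase_t = 7 mod 66 = 7
7 < 21 (green end) → GREEN

Answer: green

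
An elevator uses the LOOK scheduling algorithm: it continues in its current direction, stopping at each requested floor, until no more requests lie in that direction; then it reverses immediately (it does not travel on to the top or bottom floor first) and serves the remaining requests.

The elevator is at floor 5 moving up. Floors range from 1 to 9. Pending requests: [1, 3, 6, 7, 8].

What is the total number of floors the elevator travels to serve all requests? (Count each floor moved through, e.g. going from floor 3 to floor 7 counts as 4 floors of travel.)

Answer: 10

Derivation:
Start at floor 5 moving up, LOOK stop order: [6, 7, 8, 3, 1]
  5 → 6: |6-5| = 1, total = 1
  6 → 7: |7-6| = 1, total = 2
  7 → 8: |8-7| = 1, total = 3
  8 → 3: |3-8| = 5, total = 8
  3 → 1: |1-3| = 2, total = 10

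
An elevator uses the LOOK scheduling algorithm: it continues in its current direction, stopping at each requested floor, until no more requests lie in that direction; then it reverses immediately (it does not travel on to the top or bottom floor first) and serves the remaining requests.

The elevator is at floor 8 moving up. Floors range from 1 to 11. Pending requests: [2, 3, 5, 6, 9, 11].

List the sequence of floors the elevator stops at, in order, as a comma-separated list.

Answer: 9, 11, 6, 5, 3, 2

Derivation:
Current: 8, moving UP
Serve above first (ascending): [9, 11]
Then reverse, serve below (descending): [6, 5, 3, 2]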